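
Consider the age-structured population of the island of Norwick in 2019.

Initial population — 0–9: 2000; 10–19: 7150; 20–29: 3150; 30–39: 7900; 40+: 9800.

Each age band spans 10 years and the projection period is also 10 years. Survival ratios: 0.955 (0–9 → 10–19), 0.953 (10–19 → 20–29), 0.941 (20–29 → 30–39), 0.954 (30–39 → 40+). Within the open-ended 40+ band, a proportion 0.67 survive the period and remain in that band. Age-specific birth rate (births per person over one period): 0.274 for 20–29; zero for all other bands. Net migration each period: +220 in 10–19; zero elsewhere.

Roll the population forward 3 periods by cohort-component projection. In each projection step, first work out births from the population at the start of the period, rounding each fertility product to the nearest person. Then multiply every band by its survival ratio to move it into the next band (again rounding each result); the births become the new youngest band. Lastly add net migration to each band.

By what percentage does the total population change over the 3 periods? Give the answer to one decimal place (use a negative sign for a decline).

Numbering the bands 1..5 from youngest to oldest:
— Period 1 —
Births: 3150 * 0.274 = 863
Band 2: 2000 * 0.955 = 1910
Band 3: 7150 * 0.953 = 6814
Band 4: 3150 * 0.941 = 2964
Band 5: 7900 * 0.954 + 9800 * 0.67 = 7537 + 6566 = 14103
Net migration: Band 2 + 220 → 2130
→ [863, 2130, 6814, 2964, 14103]
— Period 2 —
Births: 6814 * 0.274 = 1867
Band 2: 863 * 0.955 = 824
Band 3: 2130 * 0.953 = 2030
Band 4: 6814 * 0.941 = 6412
Band 5: 2964 * 0.954 + 14103 * 0.67 = 2828 + 9449 = 12277
Net migration: Band 2 + 220 → 1044
→ [1867, 1044, 2030, 6412, 12277]
— Period 3 —
Births: 2030 * 0.274 = 556
Band 2: 1867 * 0.955 = 1783
Band 3: 1044 * 0.953 = 995
Band 4: 2030 * 0.941 = 1910
Band 5: 6412 * 0.954 + 12277 * 0.67 = 6117 + 8226 = 14343
Net migration: Band 2 + 220 → 2003
→ [556, 2003, 995, 1910, 14343]
Total: 30000 → 19807; change = -10193; percentage change = -34.0%

-34.0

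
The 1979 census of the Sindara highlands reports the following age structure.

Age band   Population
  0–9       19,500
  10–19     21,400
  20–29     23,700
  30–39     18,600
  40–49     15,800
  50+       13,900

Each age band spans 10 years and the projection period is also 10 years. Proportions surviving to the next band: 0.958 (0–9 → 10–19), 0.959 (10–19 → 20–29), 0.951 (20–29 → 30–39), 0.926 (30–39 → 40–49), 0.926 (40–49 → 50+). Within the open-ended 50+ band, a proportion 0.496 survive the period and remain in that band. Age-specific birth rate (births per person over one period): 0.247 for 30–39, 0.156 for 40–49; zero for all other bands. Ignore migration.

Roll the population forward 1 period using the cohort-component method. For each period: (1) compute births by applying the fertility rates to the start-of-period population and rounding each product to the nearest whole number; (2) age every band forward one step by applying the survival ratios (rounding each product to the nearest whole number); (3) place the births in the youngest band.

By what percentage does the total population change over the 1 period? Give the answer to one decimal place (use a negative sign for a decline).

Period 1.
Births: 18600 × 0.247 = 4594  |  15800 × 0.156 = 2465 ⇒ total 7059
10–19: 19500 × 0.958 = 18681
20–29: 21400 × 0.959 = 20523
30–39: 23700 × 0.951 = 22539
40–49: 18600 × 0.926 = 17224
50+: 15800 × 0.926 + 13900 × 0.496 = 14631 + 6894 = 21525
End of period: [7059, 18681, 20523, 22539, 17224, 21525]
Total: 112900 → 107551; change = -5349; percentage change = -4.7%

-4.7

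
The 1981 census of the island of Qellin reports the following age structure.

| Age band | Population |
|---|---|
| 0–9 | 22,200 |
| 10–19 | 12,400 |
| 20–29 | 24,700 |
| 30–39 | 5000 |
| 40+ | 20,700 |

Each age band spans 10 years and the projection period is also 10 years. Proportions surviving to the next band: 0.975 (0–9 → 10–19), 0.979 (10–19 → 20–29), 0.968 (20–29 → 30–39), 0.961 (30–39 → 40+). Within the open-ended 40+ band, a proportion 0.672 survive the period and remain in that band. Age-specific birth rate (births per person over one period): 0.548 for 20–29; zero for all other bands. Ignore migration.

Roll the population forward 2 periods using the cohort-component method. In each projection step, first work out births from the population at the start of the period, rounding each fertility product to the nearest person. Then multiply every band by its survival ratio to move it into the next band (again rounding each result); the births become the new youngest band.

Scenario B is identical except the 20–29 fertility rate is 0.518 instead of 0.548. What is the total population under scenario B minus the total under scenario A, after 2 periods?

— Period 1 —
Births: 24700 * 0.548 = 13536
10–19: 22200 * 0.975 = 21645
20–29: 12400 * 0.979 = 12140
30–39: 24700 * 0.968 = 23910
40+: 5000 * 0.961 + 20700 * 0.672 = 4805 + 13910 = 18715
Giving 13536 / 21645 / 12140 / 23910 / 18715.
— Period 2 —
Births: 12140 * 0.548 = 6653
10–19: 13536 * 0.975 = 13198
20–29: 21645 * 0.979 = 21190
30–39: 12140 * 0.968 = 11752
40+: 23910 * 0.961 + 18715 * 0.672 = 22978 + 12576 = 35554
Giving 6653 / 13198 / 21190 / 11752 / 35554.
Scenario A total after 2 periods: 88347
Scenario B projection —
— Period 1 —
Births: 24700 * 0.518 = 12795
10–19: 22200 * 0.975 = 21645
20–29: 12400 * 0.979 = 12140
30–39: 24700 * 0.968 = 23910
40+: 5000 * 0.961 + 20700 * 0.672 = 4805 + 13910 = 18715
Giving 12795 / 21645 / 12140 / 23910 / 18715.
— Period 2 —
Births: 12140 * 0.518 = 6289
10–19: 12795 * 0.975 = 12475
20–29: 21645 * 0.979 = 21190
30–39: 12140 * 0.968 = 11752
40+: 23910 * 0.961 + 18715 * 0.672 = 22978 + 12576 = 35554
Giving 6289 / 12475 / 21190 / 11752 / 35554.
Scenario B total after 2 periods: 87260
Difference B − A = 87260 − 88347 = -1087

-1087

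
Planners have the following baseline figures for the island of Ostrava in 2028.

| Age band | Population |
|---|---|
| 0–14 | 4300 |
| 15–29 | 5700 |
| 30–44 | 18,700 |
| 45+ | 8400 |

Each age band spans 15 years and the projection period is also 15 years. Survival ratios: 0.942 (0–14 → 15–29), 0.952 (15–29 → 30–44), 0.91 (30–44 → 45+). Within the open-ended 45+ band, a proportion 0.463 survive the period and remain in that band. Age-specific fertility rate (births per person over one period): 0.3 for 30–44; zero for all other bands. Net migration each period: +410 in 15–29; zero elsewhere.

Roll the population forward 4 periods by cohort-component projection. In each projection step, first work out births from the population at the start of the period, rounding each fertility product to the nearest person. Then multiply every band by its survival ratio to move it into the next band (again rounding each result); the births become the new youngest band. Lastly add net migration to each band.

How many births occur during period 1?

5610

Call the groups 1 to 4, youngest first.
After projecting period 1:
Births: 18700 × 0.3 = 5610
Group 2: 4300 × 0.942 = 4051
Group 3: 5700 × 0.952 = 5426
Group 4: 18700 × 0.91 + 8400 × 0.463 = 17017 + 3889 = 20906
Net migration: Group 2 + 410 → 4461
→ [5610, 4461, 5426, 20906]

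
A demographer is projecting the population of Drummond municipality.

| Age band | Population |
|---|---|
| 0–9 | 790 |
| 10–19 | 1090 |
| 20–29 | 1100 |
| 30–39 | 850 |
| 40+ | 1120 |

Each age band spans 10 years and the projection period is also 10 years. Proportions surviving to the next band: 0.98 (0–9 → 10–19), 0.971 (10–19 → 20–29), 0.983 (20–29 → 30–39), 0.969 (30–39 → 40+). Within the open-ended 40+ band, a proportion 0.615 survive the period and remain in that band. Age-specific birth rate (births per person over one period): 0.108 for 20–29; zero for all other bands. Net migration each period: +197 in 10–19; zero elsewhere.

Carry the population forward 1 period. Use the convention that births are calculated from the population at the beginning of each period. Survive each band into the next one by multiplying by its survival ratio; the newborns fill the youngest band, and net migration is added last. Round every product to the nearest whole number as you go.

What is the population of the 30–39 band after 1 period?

— Period 1 —
Births: 1100 × 0.108 = 119
10–19: 790 × 0.98 = 774
20–29: 1090 × 0.971 = 1058
30–39: 1100 × 0.983 = 1081
40+: 850 × 0.969 + 1120 × 0.615 = 824 + 689 = 1513
Net migration: 10–19 + 197 → 971
End of period: [119, 971, 1058, 1081, 1513]

1081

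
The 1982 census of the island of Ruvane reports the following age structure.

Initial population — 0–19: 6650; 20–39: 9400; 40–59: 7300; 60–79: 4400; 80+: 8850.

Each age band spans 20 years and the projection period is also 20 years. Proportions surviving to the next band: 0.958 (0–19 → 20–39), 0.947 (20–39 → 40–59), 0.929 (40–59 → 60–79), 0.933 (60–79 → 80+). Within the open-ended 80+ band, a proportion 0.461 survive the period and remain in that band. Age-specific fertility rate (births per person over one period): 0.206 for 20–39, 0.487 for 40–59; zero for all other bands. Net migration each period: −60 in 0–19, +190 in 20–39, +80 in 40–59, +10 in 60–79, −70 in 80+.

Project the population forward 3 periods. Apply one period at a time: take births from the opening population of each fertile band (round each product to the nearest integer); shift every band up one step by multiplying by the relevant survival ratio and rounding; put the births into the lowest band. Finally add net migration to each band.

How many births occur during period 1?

5491

[period 1]
Births: 9400 × 0.206 = 1936, 7300 × 0.487 = 3555 → 5491
20–39: 6650 × 0.958 = 6371
40–59: 9400 × 0.947 = 8902
60–79: 7300 × 0.929 = 6782
80+: 4400 × 0.933 + 8850 × 0.461 = 4105 + 4080 = 8185
Net migration: 0–19 − 60 → 5431; 20–39 + 190 → 6561; 40–59 + 80 → 8982; 60–79 + 10 → 6792; 80+ − 70 → 8115
Giving 5431 / 6561 / 8982 / 6792 / 8115.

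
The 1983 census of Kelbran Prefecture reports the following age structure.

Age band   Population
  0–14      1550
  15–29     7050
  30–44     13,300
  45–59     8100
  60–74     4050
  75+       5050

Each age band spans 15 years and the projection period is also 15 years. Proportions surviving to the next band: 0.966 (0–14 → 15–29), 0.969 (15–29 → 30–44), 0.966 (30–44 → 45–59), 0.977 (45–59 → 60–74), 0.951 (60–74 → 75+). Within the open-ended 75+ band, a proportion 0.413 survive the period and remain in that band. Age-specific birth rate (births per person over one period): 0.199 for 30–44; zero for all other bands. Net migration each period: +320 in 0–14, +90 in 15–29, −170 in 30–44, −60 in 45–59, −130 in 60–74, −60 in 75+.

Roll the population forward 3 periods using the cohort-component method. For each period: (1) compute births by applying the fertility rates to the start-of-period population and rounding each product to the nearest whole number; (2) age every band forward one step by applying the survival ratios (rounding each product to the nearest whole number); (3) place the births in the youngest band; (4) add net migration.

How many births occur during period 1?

2647

Let group 1 be 0–14 through group 6 = 75+.
[period 1]
Births: 13300 * 0.199 = 2647
Group 2: 1550 * 0.966 = 1497
Group 3: 7050 * 0.969 = 6831
Group 4: 13300 * 0.966 = 12848
Group 5: 8100 * 0.977 = 7914
Group 6: 4050 * 0.951 + 5050 * 0.413 = 3852 + 2086 = 5938
Net migration: Group 1 + 320 → 2967; Group 2 + 90 → 1587; Group 3 − 170 → 6661; Group 4 − 60 → 12788; Group 5 − 130 → 7784; Group 6 − 60 → 5878
Population now: 0–14=2967, 15–29=1587, 30–44=6661, 45–59=12788, 60–74=7784, 75+=5878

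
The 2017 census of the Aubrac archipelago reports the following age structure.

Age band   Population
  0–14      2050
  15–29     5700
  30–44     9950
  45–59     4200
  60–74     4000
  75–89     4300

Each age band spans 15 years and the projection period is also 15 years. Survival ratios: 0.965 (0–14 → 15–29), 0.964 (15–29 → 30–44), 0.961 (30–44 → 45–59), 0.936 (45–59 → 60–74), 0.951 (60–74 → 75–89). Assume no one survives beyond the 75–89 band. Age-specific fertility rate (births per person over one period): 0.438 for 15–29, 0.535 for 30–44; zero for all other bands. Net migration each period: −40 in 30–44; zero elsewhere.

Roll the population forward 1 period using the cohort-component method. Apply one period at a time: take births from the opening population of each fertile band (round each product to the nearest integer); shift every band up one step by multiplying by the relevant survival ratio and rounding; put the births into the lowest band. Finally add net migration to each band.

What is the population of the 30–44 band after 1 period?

After projecting period 1:
Births: 5700 × 0.438 = 2497 ; 9950 × 0.535 = 5323 → 7820
15–29: 2050 × 0.965 = 1978
30–44: 5700 × 0.964 = 5495
45–59: 9950 × 0.961 = 9562
60–74: 4200 × 0.936 = 3931
75–89: 4000 × 0.951 = 3804
Net migration: 30–44 − 40 → 5455
Giving 7820 / 1978 / 5455 / 9562 / 3931 / 3804.

5455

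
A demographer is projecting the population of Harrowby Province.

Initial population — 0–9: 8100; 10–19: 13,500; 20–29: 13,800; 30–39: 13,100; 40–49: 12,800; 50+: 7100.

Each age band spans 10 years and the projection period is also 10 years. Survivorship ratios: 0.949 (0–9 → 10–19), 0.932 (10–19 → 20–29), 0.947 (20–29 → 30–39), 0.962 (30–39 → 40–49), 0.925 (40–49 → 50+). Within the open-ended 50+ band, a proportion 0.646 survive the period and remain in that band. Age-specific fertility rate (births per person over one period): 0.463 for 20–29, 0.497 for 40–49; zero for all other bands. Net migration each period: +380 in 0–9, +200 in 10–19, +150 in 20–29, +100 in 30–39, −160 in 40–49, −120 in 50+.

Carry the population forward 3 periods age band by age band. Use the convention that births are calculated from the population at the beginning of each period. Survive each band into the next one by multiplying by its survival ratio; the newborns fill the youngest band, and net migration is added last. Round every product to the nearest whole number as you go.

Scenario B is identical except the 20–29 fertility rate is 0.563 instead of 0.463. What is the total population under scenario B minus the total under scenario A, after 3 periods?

Period 1.
Births: 13800 × 0.463 = 6389 ; 12800 × 0.497 = 6362 → 12751
10–19: 8100 × 0.949 = 7687
20–29: 13500 × 0.932 = 12582
30–39: 13800 × 0.947 = 13069
40–49: 13100 × 0.962 = 12602
50+: 12800 × 0.925 + 7100 × 0.646 = 11840 + 4587 = 16427
Net migration: 0–9 + 380 → 13131; 10–19 + 200 → 7887; 20–29 + 150 → 12732; 30–39 + 100 → 13169; 40–49 − 160 → 12442; 50+ − 120 → 16307
Population now: 0–9=13131, 10–19=7887, 20–29=12732, 30–39=13169, 40–49=12442, 50+=16307
Period 2.
Births: 12732 × 0.463 = 5895 ; 12442 × 0.497 = 6184 → 12079
10–19: 13131 × 0.949 = 12461
20–29: 7887 × 0.932 = 7351
30–39: 12732 × 0.947 = 12057
40–49: 13169 × 0.962 = 12669
50+: 12442 × 0.925 + 16307 × 0.646 = 11509 + 10534 = 22043
Net migration: 0–9 + 380 → 12459; 10–19 + 200 → 12661; 20–29 + 150 → 7501; 30–39 + 100 → 12157; 40–49 − 160 → 12509; 50+ − 120 → 21923
Population now: 0–9=12459, 10–19=12661, 20–29=7501, 30–39=12157, 40–49=12509, 50+=21923
Period 3.
Births: 7501 × 0.463 = 3473 ; 12509 × 0.497 = 6217 → 9690
10–19: 12459 × 0.949 = 11824
20–29: 12661 × 0.932 = 11800
30–39: 7501 × 0.947 = 7103
40–49: 12157 × 0.962 = 11695
50+: 12509 × 0.925 + 21923 × 0.646 = 11571 + 14162 = 25733
Net migration: 0–9 + 380 → 10070; 10–19 + 200 → 12024; 20–29 + 150 → 11950; 30–39 + 100 → 7203; 40–49 − 160 → 11535; 50+ − 120 → 25613
Population now: 0–9=10070, 10–19=12024, 20–29=11950, 30–39=7203, 40–49=11535, 50+=25613
Scenario A total after 3 periods: 78395
Scenario B projection —
Period 1.
Births: 13800 × 0.563 = 7769 ; 12800 × 0.497 = 6362 → 14131
10–19: 8100 × 0.949 = 7687
20–29: 13500 × 0.932 = 12582
30–39: 13800 × 0.947 = 13069
40–49: 13100 × 0.962 = 12602
50+: 12800 × 0.925 + 7100 × 0.646 = 11840 + 4587 = 16427
Net migration: 0–9 + 380 → 14511; 10–19 + 200 → 7887; 20–29 + 150 → 12732; 30–39 + 100 → 13169; 40–49 − 160 → 12442; 50+ − 120 → 16307
Population now: 0–9=14511, 10–19=7887, 20–29=12732, 30–39=13169, 40–49=12442, 50+=16307
Period 2.
Births: 12732 × 0.563 = 7168 ; 12442 × 0.497 = 6184 → 13352
10–19: 14511 × 0.949 = 13771
20–29: 7887 × 0.932 = 7351
30–39: 12732 × 0.947 = 12057
40–49: 13169 × 0.962 = 12669
50+: 12442 × 0.925 + 16307 × 0.646 = 11509 + 10534 = 22043
Net migration: 0–9 + 380 → 13732; 10–19 + 200 → 13971; 20–29 + 150 → 7501; 30–39 + 100 → 12157; 40–49 − 160 → 12509; 50+ − 120 → 21923
Population now: 0–9=13732, 10–19=13971, 20–29=7501, 30–39=12157, 40–49=12509, 50+=21923
Period 3.
Births: 7501 × 0.563 = 4223 ; 12509 × 0.497 = 6217 → 10440
10–19: 13732 × 0.949 = 13032
20–29: 13971 × 0.932 = 13021
30–39: 7501 × 0.947 = 7103
40–49: 12157 × 0.962 = 11695
50+: 12509 × 0.925 + 21923 × 0.646 = 11571 + 14162 = 25733
Net migration: 0–9 + 380 → 10820; 10–19 + 200 → 13232; 20–29 + 150 → 13171; 30–39 + 100 → 7203; 40–49 − 160 → 11535; 50+ − 120 → 25613
Population now: 0–9=10820, 10–19=13232, 20–29=13171, 30–39=7203, 40–49=11535, 50+=25613
Scenario B total after 3 periods: 81574
Difference B − A = 81574 − 78395 = 3179

3179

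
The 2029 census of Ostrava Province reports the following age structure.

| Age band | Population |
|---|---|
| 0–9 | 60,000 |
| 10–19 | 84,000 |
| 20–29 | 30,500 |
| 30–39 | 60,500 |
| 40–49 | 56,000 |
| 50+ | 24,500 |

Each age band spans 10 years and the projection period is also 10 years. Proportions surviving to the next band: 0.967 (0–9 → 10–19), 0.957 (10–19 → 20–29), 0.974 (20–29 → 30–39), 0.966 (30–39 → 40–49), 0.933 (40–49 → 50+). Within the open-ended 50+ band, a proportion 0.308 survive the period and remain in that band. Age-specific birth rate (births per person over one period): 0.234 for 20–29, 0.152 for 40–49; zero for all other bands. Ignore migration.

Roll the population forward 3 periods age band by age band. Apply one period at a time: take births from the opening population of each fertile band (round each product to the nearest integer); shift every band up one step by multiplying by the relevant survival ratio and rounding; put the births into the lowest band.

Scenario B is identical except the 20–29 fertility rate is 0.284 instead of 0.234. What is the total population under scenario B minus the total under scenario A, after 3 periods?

8073

Period 1.
Births: 30500 × 0.234 = 7137  |  56000 × 0.152 = 8512 → total 15649
10–19: 60000 × 0.967 = 58020
20–29: 84000 × 0.957 = 80388
30–39: 30500 × 0.974 = 29707
40–49: 60500 × 0.966 = 58443
50+: 56000 × 0.933 + 24500 × 0.308 = 52248 + 7546 = 59794
Population now: 0–9=15649, 10–19=58020, 20–29=80388, 30–39=29707, 40–49=58443, 50+=59794
Period 2.
Births: 80388 × 0.234 = 18811  |  58443 × 0.152 = 8883 → total 27694
10–19: 15649 × 0.967 = 15133
20–29: 58020 × 0.957 = 55525
30–39: 80388 × 0.974 = 78298
40–49: 29707 × 0.966 = 28697
50+: 58443 × 0.933 + 59794 × 0.308 = 54527 + 18417 = 72944
Population now: 0–9=27694, 10–19=15133, 20–29=55525, 30–39=78298, 40–49=28697, 50+=72944
Period 3.
Births: 55525 × 0.234 = 12993  |  28697 × 0.152 = 4362 → total 17355
10–19: 27694 × 0.967 = 26780
20–29: 15133 × 0.957 = 14482
30–39: 55525 × 0.974 = 54081
40–49: 78298 × 0.966 = 75636
50+: 28697 × 0.933 + 72944 × 0.308 = 26774 + 22467 = 49241
Population now: 0–9=17355, 10–19=26780, 20–29=14482, 30–39=54081, 40–49=75636, 50+=49241
Scenario A total after 3 periods: 237575
Scenario B projection —
Period 1.
Births: 30500 × 0.284 = 8662  |  56000 × 0.152 = 8512 → total 17174
10–19: 60000 × 0.967 = 58020
20–29: 84000 × 0.957 = 80388
30–39: 30500 × 0.974 = 29707
40–49: 60500 × 0.966 = 58443
50+: 56000 × 0.933 + 24500 × 0.308 = 52248 + 7546 = 59794
Population now: 0–9=17174, 10–19=58020, 20–29=80388, 30–39=29707, 40–49=58443, 50+=59794
Period 2.
Births: 80388 × 0.284 = 22830  |  58443 × 0.152 = 8883 → total 31713
10–19: 17174 × 0.967 = 16607
20–29: 58020 × 0.957 = 55525
30–39: 80388 × 0.974 = 78298
40–49: 29707 × 0.966 = 28697
50+: 58443 × 0.933 + 59794 × 0.308 = 54527 + 18417 = 72944
Population now: 0–9=31713, 10–19=16607, 20–29=55525, 30–39=78298, 40–49=28697, 50+=72944
Period 3.
Births: 55525 × 0.284 = 15769  |  28697 × 0.152 = 4362 → total 20131
10–19: 31713 × 0.967 = 30666
20–29: 16607 × 0.957 = 15893
30–39: 55525 × 0.974 = 54081
40–49: 78298 × 0.966 = 75636
50+: 28697 × 0.933 + 72944 × 0.308 = 26774 + 22467 = 49241
Population now: 0–9=20131, 10–19=30666, 20–29=15893, 30–39=54081, 40–49=75636, 50+=49241
Scenario B total after 3 periods: 245648
Difference B − A = 245648 − 237575 = 8073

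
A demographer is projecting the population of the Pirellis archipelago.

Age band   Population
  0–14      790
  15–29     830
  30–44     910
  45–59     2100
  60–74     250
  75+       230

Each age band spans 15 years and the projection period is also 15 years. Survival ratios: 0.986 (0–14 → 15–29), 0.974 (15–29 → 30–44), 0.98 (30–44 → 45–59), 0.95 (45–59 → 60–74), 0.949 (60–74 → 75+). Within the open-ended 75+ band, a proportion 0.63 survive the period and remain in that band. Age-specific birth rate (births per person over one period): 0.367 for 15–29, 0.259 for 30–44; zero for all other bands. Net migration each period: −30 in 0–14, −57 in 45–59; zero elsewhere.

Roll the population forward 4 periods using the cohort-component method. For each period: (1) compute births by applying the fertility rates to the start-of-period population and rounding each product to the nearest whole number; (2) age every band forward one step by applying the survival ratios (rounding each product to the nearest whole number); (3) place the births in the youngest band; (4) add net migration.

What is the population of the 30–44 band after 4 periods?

Call the bands 1 to 6, youngest first.
After projecting period 1:
Births: 830 × 0.367 = 305 ; 910 × 0.259 = 236 — total 541
Band 2: 790 × 0.986 = 779
Band 3: 830 × 0.974 = 808
Band 4: 910 × 0.98 = 892
Band 5: 2100 × 0.95 = 1995
Band 6: 250 × 0.949 + 230 × 0.63 = 237 + 145 = 382
Net migration: Band 1 − 30 → 511; Band 4 − 57 → 835
End of period: [511, 779, 808, 835, 1995, 382]
After projecting period 2:
Births: 779 × 0.367 = 286 ; 808 × 0.259 = 209 — total 495
Band 2: 511 × 0.986 = 504
Band 3: 779 × 0.974 = 759
Band 4: 808 × 0.98 = 792
Band 5: 835 × 0.95 = 793
Band 6: 1995 × 0.949 + 382 × 0.63 = 1893 + 241 = 2134
Net migration: Band 1 − 30 → 465; Band 4 − 57 → 735
End of period: [465, 504, 759, 735, 793, 2134]
After projecting period 3:
Births: 504 × 0.367 = 185 ; 759 × 0.259 = 197 — total 382
Band 2: 465 × 0.986 = 458
Band 3: 504 × 0.974 = 491
Band 4: 759 × 0.98 = 744
Band 5: 735 × 0.95 = 698
Band 6: 793 × 0.949 + 2134 × 0.63 = 753 + 1344 = 2097
Net migration: Band 1 − 30 → 352; Band 4 − 57 → 687
End of period: [352, 458, 491, 687, 698, 2097]
After projecting period 4:
Births: 458 × 0.367 = 168 ; 491 × 0.259 = 127 — total 295
Band 2: 352 × 0.986 = 347
Band 3: 458 × 0.974 = 446
Band 4: 491 × 0.98 = 481
Band 5: 687 × 0.95 = 653
Band 6: 698 × 0.949 + 2097 × 0.63 = 662 + 1321 = 1983
Net migration: Band 1 − 30 → 265; Band 4 − 57 → 424
End of period: [265, 347, 446, 424, 653, 1983]

446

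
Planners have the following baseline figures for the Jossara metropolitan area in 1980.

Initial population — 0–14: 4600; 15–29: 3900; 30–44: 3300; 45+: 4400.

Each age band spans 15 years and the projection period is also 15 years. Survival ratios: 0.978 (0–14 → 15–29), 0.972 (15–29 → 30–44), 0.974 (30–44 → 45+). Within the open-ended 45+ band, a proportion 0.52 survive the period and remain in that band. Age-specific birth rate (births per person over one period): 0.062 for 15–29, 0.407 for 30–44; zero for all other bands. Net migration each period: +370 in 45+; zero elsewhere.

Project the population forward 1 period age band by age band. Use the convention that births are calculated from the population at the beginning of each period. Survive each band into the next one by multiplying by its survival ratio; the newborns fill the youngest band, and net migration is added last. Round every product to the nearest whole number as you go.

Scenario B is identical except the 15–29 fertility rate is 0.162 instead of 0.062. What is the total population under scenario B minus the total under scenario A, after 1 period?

390

Call the bands 1 to 4, youngest first.
After projecting period 1:
Births: 3900 * 0.062 = 242, 3300 * 0.407 = 1343 → 1585
Band 2: 4600 * 0.978 = 4499
Band 3: 3900 * 0.972 = 3791
Band 4: 3300 * 0.974 + 4400 * 0.52 = 3214 + 2288 = 5502
Net migration: Band 4 + 370 → 5872
Population now: 0–14=1585, 15–29=4499, 30–44=3791, 45+=5872
Scenario A total after 1 period: 15747
Scenario B projection —
After projecting period 1:
Births: 3900 * 0.162 = 632, 3300 * 0.407 = 1343 → 1975
Band 2: 4600 * 0.978 = 4499
Band 3: 3900 * 0.972 = 3791
Band 4: 3300 * 0.974 + 4400 * 0.52 = 3214 + 2288 = 5502
Net migration: Band 4 + 370 → 5872
Population now: 0–14=1975, 15–29=4499, 30–44=3791, 45+=5872
Scenario B total after 1 period: 16137
Difference B − A = 16137 − 15747 = 390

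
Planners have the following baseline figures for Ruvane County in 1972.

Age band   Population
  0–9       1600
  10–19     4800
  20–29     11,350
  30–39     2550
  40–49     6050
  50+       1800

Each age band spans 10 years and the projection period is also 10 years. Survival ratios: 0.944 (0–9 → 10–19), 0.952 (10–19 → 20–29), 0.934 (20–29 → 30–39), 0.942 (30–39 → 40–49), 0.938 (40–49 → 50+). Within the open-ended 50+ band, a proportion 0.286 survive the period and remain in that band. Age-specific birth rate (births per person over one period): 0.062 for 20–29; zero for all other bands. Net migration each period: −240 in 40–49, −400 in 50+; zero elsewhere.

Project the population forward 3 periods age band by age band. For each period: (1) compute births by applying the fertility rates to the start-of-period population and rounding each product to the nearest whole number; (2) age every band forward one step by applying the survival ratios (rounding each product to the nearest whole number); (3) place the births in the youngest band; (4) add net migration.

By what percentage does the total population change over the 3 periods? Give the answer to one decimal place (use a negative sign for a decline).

-43.9

— Period 1 —
Births: 11350 * 0.062 = 704
10–19: 1600 * 0.944 = 1510
20–29: 4800 * 0.952 = 4570
30–39: 11350 * 0.934 = 10601
40–49: 2550 * 0.942 = 2402
50+: 6050 * 0.938 + 1800 * 0.286 = 5675 + 515 = 6190
Net migration: 40–49 − 240 → 2162; 50+ − 400 → 5790
Giving 704 / 1510 / 4570 / 10601 / 2162 / 5790.
— Period 2 —
Births: 4570 * 0.062 = 283
10–19: 704 * 0.944 = 665
20–29: 1510 * 0.952 = 1438
30–39: 4570 * 0.934 = 4268
40–49: 10601 * 0.942 = 9986
50+: 2162 * 0.938 + 5790 * 0.286 = 2028 + 1656 = 3684
Net migration: 40–49 − 240 → 9746; 50+ − 400 → 3284
Giving 283 / 665 / 1438 / 4268 / 9746 / 3284.
— Period 3 —
Births: 1438 * 0.062 = 89
10–19: 283 * 0.944 = 267
20–29: 665 * 0.952 = 633
30–39: 1438 * 0.934 = 1343
40–49: 4268 * 0.942 = 4020
50+: 9746 * 0.938 + 3284 * 0.286 = 9142 + 939 = 10081
Net migration: 40–49 − 240 → 3780; 50+ − 400 → 9681
Giving 89 / 267 / 633 / 1343 / 3780 / 9681.
Total: 28150 → 15793; change = -12357; percentage change = -43.9%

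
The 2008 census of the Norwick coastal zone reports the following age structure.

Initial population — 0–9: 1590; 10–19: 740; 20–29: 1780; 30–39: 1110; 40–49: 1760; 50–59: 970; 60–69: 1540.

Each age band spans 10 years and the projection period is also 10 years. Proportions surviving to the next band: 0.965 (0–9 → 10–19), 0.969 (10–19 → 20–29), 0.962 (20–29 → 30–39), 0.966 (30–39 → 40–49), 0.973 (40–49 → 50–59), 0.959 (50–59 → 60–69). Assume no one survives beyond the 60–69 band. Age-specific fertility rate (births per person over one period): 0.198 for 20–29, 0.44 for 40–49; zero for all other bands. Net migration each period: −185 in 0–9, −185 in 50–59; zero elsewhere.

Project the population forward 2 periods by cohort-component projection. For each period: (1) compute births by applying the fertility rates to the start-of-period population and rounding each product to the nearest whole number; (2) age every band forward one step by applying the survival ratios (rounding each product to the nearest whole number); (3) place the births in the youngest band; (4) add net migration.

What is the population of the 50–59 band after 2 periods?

Let group 1 be 0–9 through group 7 = 60–69.
— Period 1 —
Births: 1780 * 0.198 = 352  |  1760 * 0.44 = 774 — total 1126
Group 2: 1590 * 0.965 = 1534
Group 3: 740 * 0.969 = 717
Group 4: 1780 * 0.962 = 1712
Group 5: 1110 * 0.966 = 1072
Group 6: 1760 * 0.973 = 1712
Group 7: 970 * 0.959 = 930
Net migration: Group 1 − 185 → 941; Group 6 − 185 → 1527
→ [941, 1534, 717, 1712, 1072, 1527, 930]
— Period 2 —
Births: 717 * 0.198 = 142  |  1072 * 0.44 = 472 — total 614
Group 2: 941 * 0.965 = 908
Group 3: 1534 * 0.969 = 1486
Group 4: 717 * 0.962 = 690
Group 5: 1712 * 0.966 = 1654
Group 6: 1072 * 0.973 = 1043
Group 7: 1527 * 0.959 = 1464
Net migration: Group 1 − 185 → 429; Group 6 − 185 → 858
→ [429, 908, 1486, 690, 1654, 858, 1464]

858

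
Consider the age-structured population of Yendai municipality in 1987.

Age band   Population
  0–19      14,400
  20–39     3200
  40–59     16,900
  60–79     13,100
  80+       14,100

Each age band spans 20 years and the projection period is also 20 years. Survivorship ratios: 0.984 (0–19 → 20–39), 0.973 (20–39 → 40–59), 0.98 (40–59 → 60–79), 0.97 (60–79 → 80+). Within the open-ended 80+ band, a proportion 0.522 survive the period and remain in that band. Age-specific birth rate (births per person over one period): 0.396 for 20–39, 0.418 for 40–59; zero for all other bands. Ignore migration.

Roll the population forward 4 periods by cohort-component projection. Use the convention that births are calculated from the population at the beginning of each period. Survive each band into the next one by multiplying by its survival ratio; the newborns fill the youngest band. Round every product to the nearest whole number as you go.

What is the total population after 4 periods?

(Groups numbered youngest = 1 to oldest = 5.)
Period 1.
Births: 3200 × 0.396 = 1267 ; 16900 × 0.418 = 7064 → total 8331
Group 2: 14400 × 0.984 = 14170
Group 3: 3200 × 0.973 = 3114
Group 4: 16900 × 0.98 = 16562
Group 5: 13100 × 0.97 + 14100 × 0.522 = 12707 + 7360 = 20067
→ [8331, 14170, 3114, 16562, 20067]
Period 2.
Births: 14170 × 0.396 = 5611 ; 3114 × 0.418 = 1302 → total 6913
Group 2: 8331 × 0.984 = 8198
Group 3: 14170 × 0.973 = 13787
Group 4: 3114 × 0.98 = 3052
Group 5: 16562 × 0.97 + 20067 × 0.522 = 16065 + 10475 = 26540
→ [6913, 8198, 13787, 3052, 26540]
Period 3.
Births: 8198 × 0.396 = 3246 ; 13787 × 0.418 = 5763 → total 9009
Group 2: 6913 × 0.984 = 6802
Group 3: 8198 × 0.973 = 7977
Group 4: 13787 × 0.98 = 13511
Group 5: 3052 × 0.97 + 26540 × 0.522 = 2960 + 13854 = 16814
→ [9009, 6802, 7977, 13511, 16814]
Period 4.
Births: 6802 × 0.396 = 2694 ; 7977 × 0.418 = 3334 → total 6028
Group 2: 9009 × 0.984 = 8865
Group 3: 6802 × 0.973 = 6618
Group 4: 7977 × 0.98 = 7817
Group 5: 13511 × 0.97 + 16814 × 0.522 = 13106 + 8777 = 21883
→ [6028, 8865, 6618, 7817, 21883]
Total after period 4: 6028 + 8865 + 6618 + 7817 + 21883 = 51211

51211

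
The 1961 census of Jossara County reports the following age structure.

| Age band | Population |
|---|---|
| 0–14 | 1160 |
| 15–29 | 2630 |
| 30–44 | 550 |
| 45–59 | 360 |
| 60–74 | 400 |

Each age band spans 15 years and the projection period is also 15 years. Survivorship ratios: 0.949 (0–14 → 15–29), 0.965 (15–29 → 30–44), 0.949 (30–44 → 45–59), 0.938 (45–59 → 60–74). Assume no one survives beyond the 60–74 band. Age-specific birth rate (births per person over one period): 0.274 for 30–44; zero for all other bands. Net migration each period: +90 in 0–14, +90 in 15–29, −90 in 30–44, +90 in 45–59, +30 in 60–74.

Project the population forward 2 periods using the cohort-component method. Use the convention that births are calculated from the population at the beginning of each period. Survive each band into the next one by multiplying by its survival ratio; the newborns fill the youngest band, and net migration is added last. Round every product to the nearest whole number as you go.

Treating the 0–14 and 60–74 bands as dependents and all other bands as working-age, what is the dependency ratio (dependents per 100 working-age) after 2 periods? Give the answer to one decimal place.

Period 1.
Births: 550 × 0.274 = 151
15–29: 1160 × 0.949 = 1101
30–44: 2630 × 0.965 = 2538
45–59: 550 × 0.949 = 522
60–74: 360 × 0.938 = 338
Net migration: 0–14 + 90 → 241; 15–29 + 90 → 1191; 30–44 − 90 → 2448; 45–59 + 90 → 612; 60–74 + 30 → 368
→ [241, 1191, 2448, 612, 368]
Period 2.
Births: 2448 × 0.274 = 671
15–29: 241 × 0.949 = 229
30–44: 1191 × 0.965 = 1149
45–59: 2448 × 0.949 = 2323
60–74: 612 × 0.938 = 574
Net migration: 0–14 + 90 → 761; 15–29 + 90 → 319; 30–44 − 90 → 1059; 45–59 + 90 → 2413; 60–74 + 30 → 604
→ [761, 319, 1059, 2413, 604]
Dependents (band 0–14 + band 60–74) = 761 + 604 = 1365; working-age = 3791; ratio = 1365/3791 × 100 = 36.0

36.0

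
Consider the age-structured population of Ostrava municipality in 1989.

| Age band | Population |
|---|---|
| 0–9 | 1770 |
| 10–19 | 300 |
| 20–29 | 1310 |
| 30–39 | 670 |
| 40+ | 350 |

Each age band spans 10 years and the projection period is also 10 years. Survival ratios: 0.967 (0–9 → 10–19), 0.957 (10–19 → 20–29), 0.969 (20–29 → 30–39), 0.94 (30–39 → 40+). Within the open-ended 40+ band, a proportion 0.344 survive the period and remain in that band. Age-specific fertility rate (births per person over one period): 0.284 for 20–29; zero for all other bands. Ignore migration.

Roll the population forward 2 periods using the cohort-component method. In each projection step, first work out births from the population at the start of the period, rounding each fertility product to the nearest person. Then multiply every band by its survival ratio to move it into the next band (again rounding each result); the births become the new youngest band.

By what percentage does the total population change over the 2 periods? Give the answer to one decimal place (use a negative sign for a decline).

-13.4

Call the bands 1 to 5, youngest first.
— Period 1 —
Births: 1310 * 0.284 = 372
Band 2: 1770 * 0.967 = 1712
Band 3: 300 * 0.957 = 287
Band 4: 1310 * 0.969 = 1269
Band 5: 670 * 0.94 + 350 * 0.344 = 630 + 120 = 750
Population now: 0–9=372, 10–19=1712, 20–29=287, 30–39=1269, 40+=750
— Period 2 —
Births: 287 * 0.284 = 82
Band 2: 372 * 0.967 = 360
Band 3: 1712 * 0.957 = 1638
Band 4: 287 * 0.969 = 278
Band 5: 1269 * 0.94 + 750 * 0.344 = 1193 + 258 = 1451
Population now: 0–9=82, 10–19=360, 20–29=1638, 30–39=278, 40+=1451
Total: 4400 → 3809; change = -591; percentage change = -13.4%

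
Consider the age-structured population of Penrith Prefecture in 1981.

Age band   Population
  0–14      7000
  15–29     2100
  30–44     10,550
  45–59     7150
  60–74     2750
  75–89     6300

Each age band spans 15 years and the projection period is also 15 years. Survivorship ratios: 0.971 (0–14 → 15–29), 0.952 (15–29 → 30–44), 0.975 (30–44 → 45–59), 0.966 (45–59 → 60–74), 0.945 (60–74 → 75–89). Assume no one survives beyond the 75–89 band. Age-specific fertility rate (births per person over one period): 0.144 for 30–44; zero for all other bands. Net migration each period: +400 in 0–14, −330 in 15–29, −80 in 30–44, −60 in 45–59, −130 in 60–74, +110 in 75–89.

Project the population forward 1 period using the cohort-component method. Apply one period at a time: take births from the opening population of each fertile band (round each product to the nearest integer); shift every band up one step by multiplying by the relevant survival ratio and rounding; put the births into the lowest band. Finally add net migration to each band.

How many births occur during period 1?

1519

Period 1.
Births: 10550 × 0.144 = 1519
15–29: 7000 × 0.971 = 6797
30–44: 2100 × 0.952 = 1999
45–59: 10550 × 0.975 = 10286
60–74: 7150 × 0.966 = 6907
75–89: 2750 × 0.945 = 2599
Net migration: 0–14 + 400 → 1919; 15–29 − 330 → 6467; 30–44 − 80 → 1919; 45–59 − 60 → 10226; 60–74 − 130 → 6777; 75–89 + 110 → 2709
End of period: [1919, 6467, 1919, 10226, 6777, 2709]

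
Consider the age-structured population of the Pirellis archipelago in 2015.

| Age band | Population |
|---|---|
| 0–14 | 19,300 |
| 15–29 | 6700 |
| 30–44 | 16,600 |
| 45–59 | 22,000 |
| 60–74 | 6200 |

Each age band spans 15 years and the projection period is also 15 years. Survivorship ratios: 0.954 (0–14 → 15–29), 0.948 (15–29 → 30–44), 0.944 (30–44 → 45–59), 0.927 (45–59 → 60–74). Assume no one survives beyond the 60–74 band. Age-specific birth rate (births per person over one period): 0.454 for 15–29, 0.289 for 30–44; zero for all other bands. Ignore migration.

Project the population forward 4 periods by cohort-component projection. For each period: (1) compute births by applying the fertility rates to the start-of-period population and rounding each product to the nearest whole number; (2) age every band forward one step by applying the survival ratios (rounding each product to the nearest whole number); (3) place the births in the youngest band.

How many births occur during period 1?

Period 1:
Births: 6700 * 0.454 = 3042  |  16600 * 0.289 = 4797 — total 7839
15–29: 19300 * 0.954 = 18412
30–44: 6700 * 0.948 = 6352
45–59: 16600 * 0.944 = 15670
60–74: 22000 * 0.927 = 20394
Giving 7839 / 18412 / 6352 / 15670 / 20394.

7839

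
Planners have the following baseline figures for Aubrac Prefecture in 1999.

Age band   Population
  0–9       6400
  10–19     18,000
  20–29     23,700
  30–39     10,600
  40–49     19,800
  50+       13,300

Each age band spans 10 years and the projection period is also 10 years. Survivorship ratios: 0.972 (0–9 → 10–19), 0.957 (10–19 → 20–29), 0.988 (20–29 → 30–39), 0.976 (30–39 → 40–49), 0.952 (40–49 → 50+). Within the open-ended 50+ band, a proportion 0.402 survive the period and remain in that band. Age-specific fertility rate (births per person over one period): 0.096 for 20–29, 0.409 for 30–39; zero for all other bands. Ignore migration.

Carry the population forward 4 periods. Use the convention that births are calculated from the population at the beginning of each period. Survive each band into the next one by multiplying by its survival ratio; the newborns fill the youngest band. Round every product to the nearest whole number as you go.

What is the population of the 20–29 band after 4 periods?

— Period 1 —
Births: 23700 * 0.096 = 2275, 10600 * 0.409 = 4335 → 6610
10–19: 6400 * 0.972 = 6221
20–29: 18000 * 0.957 = 17226
30–39: 23700 * 0.988 = 23416
40–49: 10600 * 0.976 = 10346
50+: 19800 * 0.952 + 13300 * 0.402 = 18850 + 5347 = 24197
End of period: [6610, 6221, 17226, 23416, 10346, 24197]
— Period 2 —
Births: 17226 * 0.096 = 1654, 23416 * 0.409 = 9577 → 11231
10–19: 6610 * 0.972 = 6425
20–29: 6221 * 0.957 = 5953
30–39: 17226 * 0.988 = 17019
40–49: 23416 * 0.976 = 22854
50+: 10346 * 0.952 + 24197 * 0.402 = 9849 + 9727 = 19576
End of period: [11231, 6425, 5953, 17019, 22854, 19576]
— Period 3 —
Births: 5953 * 0.096 = 571, 17019 * 0.409 = 6961 → 7532
10–19: 11231 * 0.972 = 10917
20–29: 6425 * 0.957 = 6149
30–39: 5953 * 0.988 = 5882
40–49: 17019 * 0.976 = 16611
50+: 22854 * 0.952 + 19576 * 0.402 = 21757 + 7870 = 29627
End of period: [7532, 10917, 6149, 5882, 16611, 29627]
— Period 4 —
Births: 6149 * 0.096 = 590, 5882 * 0.409 = 2406 → 2996
10–19: 7532 * 0.972 = 7321
20–29: 10917 * 0.957 = 10448
30–39: 6149 * 0.988 = 6075
40–49: 5882 * 0.976 = 5741
50+: 16611 * 0.952 + 29627 * 0.402 = 15814 + 11910 = 27724
End of period: [2996, 7321, 10448, 6075, 5741, 27724]

10448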